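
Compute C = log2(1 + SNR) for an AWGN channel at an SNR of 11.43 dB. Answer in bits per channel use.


SNR_linear = 10^(11.43/10) = 13.8995; C = log2(1 + SNR_linear) = log2(1 + 13.8995) = 3.8972

3.8972 bits/channel use


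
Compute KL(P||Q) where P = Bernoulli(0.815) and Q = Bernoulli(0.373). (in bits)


KL = p*log2(p/q) + (1-p)*log2((1-p)/(1-q)) = 0.815*log2(0.815/0.373) + 0.185*log2(0.185/0.627) = 0.5932

0.5932 bits


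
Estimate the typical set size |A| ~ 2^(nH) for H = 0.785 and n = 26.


log2|A_typical| = nH = 26 * 0.785 = 20.41, so |A_typical| ~ 2^20.41 = 1.393e+06

1.393e+06


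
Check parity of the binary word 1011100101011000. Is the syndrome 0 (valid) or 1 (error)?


Syndrome = XOR of all bits = 1 XOR 0 XOR 1 XOR 1 XOR 1 XOR 0 XOR 0 XOR 1 XOR 0 XOR 1 XOR 0 XOR 1 XOR 1 XOR 0 XOR 0 XOR 0 = 0

0


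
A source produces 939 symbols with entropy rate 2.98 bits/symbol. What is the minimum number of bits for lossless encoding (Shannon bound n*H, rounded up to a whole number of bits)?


Minimum bits >= n * H = 939 * 2.98 = 2798.22, rounded up to a whole number of bits = 2799

2799 bits


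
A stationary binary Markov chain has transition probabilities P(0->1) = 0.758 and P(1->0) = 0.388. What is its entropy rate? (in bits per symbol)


Stationary distribution: pi_0 = p10/(p01+p10) = 0.3386, pi_1 = 0.6614. Entropy rate H' = pi_0*H(p01) + pi_1*H(p10) = 0.3386*0.7984 + 0.6614*0.9635 = 0.9076

0.9076 bits/symbol


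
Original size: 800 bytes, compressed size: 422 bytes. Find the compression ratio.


Ratio = original / compressed = 800 / 422 = 1.8957

1.8957


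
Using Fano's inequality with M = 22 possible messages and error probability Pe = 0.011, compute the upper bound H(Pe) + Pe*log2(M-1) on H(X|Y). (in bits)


H(Pe) = -Pe*log2(Pe) - (1-Pe)*log2(1-Pe) = -0.011*log2(0.011) - 0.989*log2(0.989) = 0.071570 + 0.015782 = 0.0874. Pe*log2(M-1) = 0.011*log2(21) = 0.048315. Bound = H(Pe) + Pe*log2(M-1) = 0.071570 + 0.015782 + 0.048315 = 0.1357

0.1357 bits


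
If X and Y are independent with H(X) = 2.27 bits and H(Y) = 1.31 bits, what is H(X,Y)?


For independent variables, H(X,Y) = H(X) + H(Y) = 2.27 + 1.31 = 3.58

3.58 bits


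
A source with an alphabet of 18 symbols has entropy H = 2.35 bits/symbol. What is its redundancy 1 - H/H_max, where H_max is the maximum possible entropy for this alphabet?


H_max = log2(K) = log2(18) = 4.1699 bits/symbol. Redundancy = 1 - H/H_max = 1 - 2.35/4.1699 = 1 - 0.5636 = 0.4364

0.4364


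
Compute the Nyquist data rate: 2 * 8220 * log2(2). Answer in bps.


Rate = 2 * B * log2(M) = 2 * 8220 * 1.0 = 16440.0

16440.0 bps


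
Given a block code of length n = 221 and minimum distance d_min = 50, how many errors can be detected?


Detection capability = d_min - 1 = 50 - 1 = 49

49 errors


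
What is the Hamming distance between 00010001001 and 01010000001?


Count differing positions: . ^ . . . . . ^ . . . = 2 differences

2


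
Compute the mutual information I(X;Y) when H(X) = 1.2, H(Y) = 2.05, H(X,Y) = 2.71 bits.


I(X;Y) = H(X) + H(Y) - H(X,Y) = 1.2 + 2.05 - 2.71 = 0.54

0.54 bits


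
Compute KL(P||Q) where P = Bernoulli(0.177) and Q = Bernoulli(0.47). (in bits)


KL = p*log2(p/q) + (1-p)*log2((1-p)/(1-q)) = 0.177*log2(0.177/0.47) + 0.823*log2(0.823/0.53) = 0.2731

0.2731 bits


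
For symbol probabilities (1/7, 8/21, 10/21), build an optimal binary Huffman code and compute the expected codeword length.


Huffman construction (repeatedly merge the two least-probable nodes; each merge adds 1 bit to every symbol beneath it): 1/7 + 8/21 = 11/21; 10/21 + 11/21 = 1. Resulting codeword lengths (in the order the probabilities were given): (2, 2, 1). L_avg = sum(p_i * l_i) = 1/7*2 + 8/21*2 + 10/21*1 = 32/21 = 1.5238

1.5238 bits


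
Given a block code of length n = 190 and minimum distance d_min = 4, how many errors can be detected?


Detection capability = d_min - 1 = 4 - 1 = 3

3 errors


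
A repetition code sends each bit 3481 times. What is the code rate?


Rate = k/n = 1/3481

1/3481


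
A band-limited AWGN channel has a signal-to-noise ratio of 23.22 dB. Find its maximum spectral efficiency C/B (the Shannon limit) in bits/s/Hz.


SNR_linear = 10^(23.22/10) = 209.894; C/B = log2(1 + SNR_linear) = log2(1 + 209.894) = 7.7204

7.7204 bits/s/Hz


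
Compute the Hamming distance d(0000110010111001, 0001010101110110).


Count differing positions: . . . ^ ^ . . ^ ^ ^ . . ^ ^ ^ ^ = 9 differences

9


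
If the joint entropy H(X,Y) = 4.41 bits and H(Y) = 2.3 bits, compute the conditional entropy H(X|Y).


H(X|Y) = H(X,Y) - H(Y) = 4.41 - 2.3 = 2.11

2.11 bits


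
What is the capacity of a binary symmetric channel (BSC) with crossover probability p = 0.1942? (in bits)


H(p) = -p*log2(p) - (1-p)*log2(1-p) = -0.1942*log2(0.1942) - 0.8058*log2(0.8058) = 0.459164 + 0.251012 = 0.7102. C = 1 - H(p) = 1 - 0.7102 = 0.2898

0.2898 bits


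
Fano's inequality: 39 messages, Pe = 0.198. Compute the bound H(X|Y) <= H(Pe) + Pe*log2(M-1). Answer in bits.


H(Pe) = -Pe*log2(Pe) - (1-Pe)*log2(1-Pe) = -0.198*log2(0.198) - 0.802*log2(0.802) = 0.462613 + 0.255297 = 0.7179. Pe*log2(M-1) = 0.198*log2(38) = 1.039090. Bound = H(Pe) + Pe*log2(M-1) = 0.462613 + 0.255297 + 1.039090 = 1.757

1.757 bits


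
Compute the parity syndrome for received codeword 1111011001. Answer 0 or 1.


Syndrome = XOR of all bits = 1 XOR 1 XOR 1 XOR 1 XOR 0 XOR 1 XOR 1 XOR 0 XOR 0 XOR 1 = 1

1


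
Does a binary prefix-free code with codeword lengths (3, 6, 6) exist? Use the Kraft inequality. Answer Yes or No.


Kraft sum = sum(2^(-l_i)) = 0.1562, need <= 1. Result: satisfied (a binary prefix-free code with these lengths exists)

Yes


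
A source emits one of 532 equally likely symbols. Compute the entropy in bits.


H = log2(n) = log2(532) = 9.0553

9.0553 bits


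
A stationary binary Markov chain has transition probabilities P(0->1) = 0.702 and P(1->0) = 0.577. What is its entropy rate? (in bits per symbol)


Stationary distribution: pi_0 = p10/(p01+p10) = 0.4511, pi_1 = 0.5489. Entropy rate H' = pi_0*H(p01) + pi_1*H(p10) = 0.4511*0.8788 + 0.5489*0.9828 = 0.9359

0.9359 bits/symbol


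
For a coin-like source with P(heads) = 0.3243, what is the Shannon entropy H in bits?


H = -p*log2(p) - (1-p)*log2(1-p). -0.3243*log2(0.3243) = 0.526857; -0.6757*log2(0.6757) = 0.382139. H = 0.526857 + 0.382139 = 0.909

0.909 bits


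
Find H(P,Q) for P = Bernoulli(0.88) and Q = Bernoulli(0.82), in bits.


H(P,Q) = -p*log2(q) - (1-p)*log2(1-q). -0.88*log2(0.82) = 0.251948; -0.12*log2(0.18) = 0.296872. H(P,Q) = 0.251948 + 0.296872 = 0.5488

0.5488 bits


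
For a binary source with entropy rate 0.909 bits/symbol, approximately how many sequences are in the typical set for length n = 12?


log2|A_typical| = nH = 12 * 0.909 = 10.908, so |A_typical| ~ 2^10.908 = 1.921e+03

1.921e+03


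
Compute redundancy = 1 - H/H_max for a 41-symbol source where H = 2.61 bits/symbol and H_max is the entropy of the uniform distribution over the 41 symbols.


H_max = log2(K) = log2(41) = 5.3576 bits/symbol. Redundancy = 1 - H/H_max = 1 - 2.61/5.3576 = 1 - 0.4872 = 0.5128

0.5128


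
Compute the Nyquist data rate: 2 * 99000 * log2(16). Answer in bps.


Rate = 2 * B * log2(M) = 2 * 99000 * 4.0 = 792000.0

792000.0 bps


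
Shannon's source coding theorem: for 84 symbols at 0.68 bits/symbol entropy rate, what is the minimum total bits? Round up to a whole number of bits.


Minimum bits >= n * H = 84 * 0.68 = 57.12, rounded up to a whole number of bits = 58

58 bits


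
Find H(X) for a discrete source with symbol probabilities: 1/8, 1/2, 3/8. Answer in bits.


H = -sum(p_i * log2(p_i)). Terms: -(1/8)*log2(1/8) = 0.375000; -(1/2)*log2(1/2) = 0.500000; -(3/8)*log2(3/8) = 0.530639. H = 0.375000 + 0.500000 + 0.530639 = 1.4056

1.4056 bits


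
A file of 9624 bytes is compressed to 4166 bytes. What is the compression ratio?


Ratio = original / compressed = 9624 / 4166 = 2.3101

2.3101


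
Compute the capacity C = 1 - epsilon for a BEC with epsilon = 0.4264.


C = 1 - epsilon = 1 - 0.4264 = 0.5736

0.5736 bits


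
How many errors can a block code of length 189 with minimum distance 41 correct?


Correction capability = floor((d-1)/2) = floor((41-1)/2) = 20

20 errors


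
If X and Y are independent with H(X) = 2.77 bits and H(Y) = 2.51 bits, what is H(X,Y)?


For independent variables, H(X,Y) = H(X) + H(Y) = 2.77 + 2.51 = 5.28

5.28 bits


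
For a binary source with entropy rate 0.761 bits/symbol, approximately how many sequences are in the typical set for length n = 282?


log2|A_typical| = nH = 282 * 0.761 = 214.602, so |A_typical| ~ 2^214.602 = 3.996e+64

3.996e+64


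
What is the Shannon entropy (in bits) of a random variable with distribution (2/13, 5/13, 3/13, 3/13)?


H = -sum(p_i * log2(p_i)). Terms: -(2/13)*log2(2/13) = 0.415452; -(5/13)*log2(5/13) = 0.530197; -(3/13)*log2(3/13) = 0.488187; -(3/13)*log2(3/13) = 0.488187. H = 0.415452 + 0.530197 + 0.488187 + 0.488187 = 1.922

1.922 bits


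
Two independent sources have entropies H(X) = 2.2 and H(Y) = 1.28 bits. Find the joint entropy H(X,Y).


For independent variables, H(X,Y) = H(X) + H(Y) = 2.2 + 1.28 = 3.48

3.48 bits


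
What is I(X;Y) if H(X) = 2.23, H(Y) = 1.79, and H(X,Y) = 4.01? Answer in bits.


I(X;Y) = H(X) + H(Y) - H(X,Y) = 2.23 + 1.79 - 4.01 = 0.01

0.01 bits


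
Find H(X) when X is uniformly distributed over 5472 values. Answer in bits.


H = log2(n) = log2(5472) = 12.4179

12.4179 bits


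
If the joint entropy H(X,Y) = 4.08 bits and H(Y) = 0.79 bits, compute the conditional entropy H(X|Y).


H(X|Y) = H(X,Y) - H(Y) = 4.08 - 0.79 = 3.29

3.29 bits


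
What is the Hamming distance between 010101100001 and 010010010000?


Count differing positions: . . . ^ ^ ^ ^ ^ . . . ^ = 6 differences

6


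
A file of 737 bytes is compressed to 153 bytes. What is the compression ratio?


Ratio = original / compressed = 737 / 153 = 4.817

4.817


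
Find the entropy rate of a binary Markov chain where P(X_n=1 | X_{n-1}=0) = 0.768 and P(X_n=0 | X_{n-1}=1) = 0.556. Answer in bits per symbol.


Stationary distribution: pi_0 = p10/(p01+p10) = 0.4199, pi_1 = 0.5801. Entropy rate H' = pi_0*H(p01) + pi_1*H(p10) = 0.4199*0.7815 + 0.5801*0.9909 = 0.903

0.903 bits/symbol


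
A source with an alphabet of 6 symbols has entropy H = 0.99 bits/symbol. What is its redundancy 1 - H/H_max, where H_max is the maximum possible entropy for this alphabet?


H_max = log2(K) = log2(6) = 2.585 bits/symbol. Redundancy = 1 - H/H_max = 1 - 0.99/2.585 = 1 - 0.383 = 0.617

0.617


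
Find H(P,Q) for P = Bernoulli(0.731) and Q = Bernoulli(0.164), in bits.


H(P,Q) = -p*log2(q) - (1-p)*log2(1-q). -0.731*log2(0.164) = 1.906618; -0.269*log2(0.836) = 0.069516. H(P,Q) = 1.906618 + 0.069516 = 1.9761

1.9761 bits


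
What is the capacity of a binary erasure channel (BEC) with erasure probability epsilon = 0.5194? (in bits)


C = 1 - epsilon = 1 - 0.5194 = 0.4806

0.4806 bits


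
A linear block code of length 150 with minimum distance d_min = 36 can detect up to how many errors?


Detection capability = d_min - 1 = 36 - 1 = 35

35 errors


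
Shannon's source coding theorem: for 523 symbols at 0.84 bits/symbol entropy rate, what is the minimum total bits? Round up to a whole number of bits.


Minimum bits >= n * H = 523 * 0.84 = 439.32, rounded up to a whole number of bits = 440

440 bits


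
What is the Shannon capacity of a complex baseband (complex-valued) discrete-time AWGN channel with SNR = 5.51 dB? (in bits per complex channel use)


SNR_linear = 10^(5.51/10) = 3.5563; C = log2(1 + SNR_linear) = log2(1 + 3.5563) = 2.1879

2.1879 bits/channel use


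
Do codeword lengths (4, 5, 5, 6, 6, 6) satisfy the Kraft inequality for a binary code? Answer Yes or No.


Kraft sum = sum(2^(-l_i)) = 0.1719, need <= 1. Result: satisfied (a binary prefix-free code with these lengths exists)

Yes


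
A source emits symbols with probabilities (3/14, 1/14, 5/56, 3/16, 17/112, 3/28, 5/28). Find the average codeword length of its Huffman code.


Huffman construction (repeatedly merge the two least-probable nodes; each merge adds 1 bit to every symbol beneath it): 1/14 + 5/56 = 9/56; 3/28 + 17/112 = 29/112; 9/56 + 5/28 = 19/56; 3/16 + 3/14 = 45/112; 29/112 + 19/56 = 67/112; 45/112 + 67/112 = 1. Resulting codeword lengths (in the order the probabilities were given): (2, 4, 4, 2, 3, 3, 3). L_avg = sum(p_i * l_i) = 3/14*2 + 1/14*4 + 5/56*4 + 3/16*2 + 17/112*3 + 3/28*3 + 5/28*3 = 309/112 = 2.7589

2.7589 bits


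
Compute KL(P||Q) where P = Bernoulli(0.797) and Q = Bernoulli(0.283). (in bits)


KL = p*log2(p/q) + (1-p)*log2((1-p)/(1-q)) = 0.797*log2(0.797/0.283) + 0.203*log2(0.203/0.717) = 0.821

0.821 bits


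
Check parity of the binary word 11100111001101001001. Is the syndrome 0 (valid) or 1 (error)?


Syndrome = XOR of all bits = 1 XOR 1 XOR 1 XOR 0 XOR 0 XOR 1 XOR 1 XOR 1 XOR 0 XOR 0 XOR 1 XOR 1 XOR 0 XOR 1 XOR 0 XOR 0 XOR 1 XOR 0 XOR 0 XOR 1 = 1

1


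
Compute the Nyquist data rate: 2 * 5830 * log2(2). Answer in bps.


Rate = 2 * B * log2(M) = 2 * 5830 * 1.0 = 11660.0

11660.0 bps


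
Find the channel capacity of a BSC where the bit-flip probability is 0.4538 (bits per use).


H(p) = -p*log2(p) - (1-p)*log2(1-p) = -0.4538*log2(0.4538) - 0.5462*log2(0.5462) = 0.517274 + 0.476559 = 0.9938. C = 1 - H(p) = 1 - 0.9938 = 0.0062

0.0062 bits


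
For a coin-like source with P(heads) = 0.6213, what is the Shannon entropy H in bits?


H = -p*log2(p) - (1-p)*log2(1-p). -0.6213*log2(0.6213) = 0.426608; -0.3787*log2(0.3787) = 0.530510. H = 0.426608 + 0.530510 = 0.9571

0.9571 bits


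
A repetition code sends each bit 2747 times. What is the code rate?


Rate = k/n = 1/2747

1/2747


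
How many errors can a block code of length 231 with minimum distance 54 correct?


Correction capability = floor((d-1)/2) = floor((54-1)/2) = 26

26 errors


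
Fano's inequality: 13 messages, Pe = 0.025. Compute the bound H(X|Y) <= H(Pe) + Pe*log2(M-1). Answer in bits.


H(Pe) = -Pe*log2(Pe) - (1-Pe)*log2(1-Pe) = -0.025*log2(0.025) - 0.975*log2(0.975) = 0.133048 + 0.035613 = 0.1687. Pe*log2(M-1) = 0.025*log2(12) = 0.089624. Bound = H(Pe) + Pe*log2(M-1) = 0.133048 + 0.035613 + 0.089624 = 0.2583

0.2583 bits


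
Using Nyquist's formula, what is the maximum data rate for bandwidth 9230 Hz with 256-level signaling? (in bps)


Rate = 2 * B * log2(M) = 2 * 9230 * 8.0 = 147680.0

147680.0 bps


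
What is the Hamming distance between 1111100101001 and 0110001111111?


Count differing positions: ^ . . ^ ^ . ^ . ^ . ^ ^ . = 7 differences

7


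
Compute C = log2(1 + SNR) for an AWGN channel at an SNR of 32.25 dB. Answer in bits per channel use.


SNR_linear = 10^(32.25/10) = 1678.804; C = log2(1 + SNR_linear) = log2(1 + 1678.804) = 10.7141

10.7141 bits/channel use


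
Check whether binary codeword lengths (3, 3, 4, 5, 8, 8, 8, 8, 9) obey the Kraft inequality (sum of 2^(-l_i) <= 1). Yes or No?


Kraft sum = sum(2^(-l_i)) = 0.3613, need <= 1. Result: satisfied (a binary prefix-free code with these lengths exists)

Yes


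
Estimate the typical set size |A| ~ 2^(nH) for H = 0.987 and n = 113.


log2|A_typical| = nH = 113 * 0.987 = 111.531, so |A_typical| ~ 2^111.531 = 3.751e+33

3.751e+33


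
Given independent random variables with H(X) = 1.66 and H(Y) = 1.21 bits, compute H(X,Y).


For independent variables, H(X,Y) = H(X) + H(Y) = 1.66 + 1.21 = 2.87

2.87 bits


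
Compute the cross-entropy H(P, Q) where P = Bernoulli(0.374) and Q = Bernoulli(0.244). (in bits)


H(P,Q) = -p*log2(q) - (1-p)*log2(1-q). -0.374*log2(0.244) = 0.761108; -0.626*log2(0.756) = 0.252617. H(P,Q) = 0.761108 + 0.252617 = 1.0137

1.0137 bits


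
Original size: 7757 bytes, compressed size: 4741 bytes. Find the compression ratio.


Ratio = original / compressed = 7757 / 4741 = 1.6362

1.6362


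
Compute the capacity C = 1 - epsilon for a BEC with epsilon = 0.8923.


C = 1 - epsilon = 1 - 0.8923 = 0.1077

0.1077 bits


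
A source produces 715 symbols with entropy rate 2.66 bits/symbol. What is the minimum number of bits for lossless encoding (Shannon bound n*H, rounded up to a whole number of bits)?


Minimum bits >= n * H = 715 * 2.66 = 1901.9, rounded up to a whole number of bits = 1902

1902 bits


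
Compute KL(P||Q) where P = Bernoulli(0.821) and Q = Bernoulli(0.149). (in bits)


KL = p*log2(p/q) + (1-p)*log2((1-p)/(1-q)) = 0.821*log2(0.821/0.149) + 0.179*log2(0.179/0.851) = 1.6188

1.6188 bits


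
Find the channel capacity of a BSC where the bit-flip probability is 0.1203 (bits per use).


H(p) = -p*log2(p) - (1-p)*log2(1-p) = -0.1203*log2(0.1203) - 0.8797*log2(0.8797) = 0.367552 + 0.162671 = 0.5302. C = 1 - H(p) = 1 - 0.5302 = 0.4698

0.4698 bits


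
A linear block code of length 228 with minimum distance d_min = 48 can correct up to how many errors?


Correction capability = floor((d-1)/2) = floor((48-1)/2) = 23

23 errors


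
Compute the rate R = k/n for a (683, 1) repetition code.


Rate = k/n = 1/683

1/683


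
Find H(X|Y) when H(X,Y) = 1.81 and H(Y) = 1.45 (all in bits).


H(X|Y) = H(X,Y) - H(Y) = 1.81 - 1.45 = 0.36

0.36 bits


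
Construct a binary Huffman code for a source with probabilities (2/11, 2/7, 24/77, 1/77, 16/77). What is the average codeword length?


Huffman construction (repeatedly merge the two least-probable nodes; each merge adds 1 bit to every symbol beneath it): 1/77 + 2/11 = 15/77; 15/77 + 16/77 = 31/77; 2/7 + 24/77 = 46/77; 31/77 + 46/77 = 1. Resulting codeword lengths (in the order the probabilities were given): (3, 2, 2, 3, 2). L_avg = sum(p_i * l_i) = 2/11*3 + 2/7*2 + 24/77*2 + 1/77*3 + 16/77*2 = 169/77 = 2.1948

2.1948 bits


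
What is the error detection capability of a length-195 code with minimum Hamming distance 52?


Detection capability = d_min - 1 = 52 - 1 = 51

51 errors


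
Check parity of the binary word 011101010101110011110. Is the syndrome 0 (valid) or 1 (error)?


Syndrome = XOR of all bits = 0 XOR 1 XOR 1 XOR 1 XOR 0 XOR 1 XOR 0 XOR 1 XOR 0 XOR 1 XOR 0 XOR 1 XOR 1 XOR 1 XOR 0 XOR 0 XOR 1 XOR 1 XOR 1 XOR 1 XOR 0 = 1

1


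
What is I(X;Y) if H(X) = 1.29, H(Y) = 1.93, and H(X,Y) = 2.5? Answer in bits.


I(X;Y) = H(X) + H(Y) - H(X,Y) = 1.29 + 1.93 - 2.5 = 0.72

0.72 bits


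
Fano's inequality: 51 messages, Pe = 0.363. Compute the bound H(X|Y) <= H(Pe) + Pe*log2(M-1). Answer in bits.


H(Pe) = -Pe*log2(Pe) - (1-Pe)*log2(1-Pe) = -0.363*log2(0.363) - 0.637*log2(0.637) = 0.530691 + 0.414454 = 0.9451. Pe*log2(M-1) = 0.363*log2(50) = 2.048720. Bound = H(Pe) + Pe*log2(M-1) = 0.530691 + 0.414454 + 2.048720 = 2.9939

2.9939 bits


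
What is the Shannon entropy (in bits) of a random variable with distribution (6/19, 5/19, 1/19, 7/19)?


H = -sum(p_i * log2(p_i)). Terms: -(6/19)*log2(6/19) = 0.525147; -(5/19)*log2(5/19) = 0.506842; -(1/19)*log2(1/19) = 0.223575; -(7/19)*log2(7/19) = 0.530737. H = 0.525147 + 0.506842 + 0.223575 + 0.530737 = 1.7863

1.7863 bits


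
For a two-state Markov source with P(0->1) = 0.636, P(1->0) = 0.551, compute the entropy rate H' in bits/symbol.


Stationary distribution: pi_0 = p10/(p01+p10) = 0.4642, pi_1 = 0.5358. Entropy rate H' = pi_0*H(p01) + pi_1*H(p10) = 0.4642*0.946 + 0.5358*0.9925 = 0.9709

0.9709 bits/symbol


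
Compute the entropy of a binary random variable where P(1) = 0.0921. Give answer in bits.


H = -p*log2(p) - (1-p)*log2(1-p). -0.0921*log2(0.0921) = 0.316884; -0.9079*log2(0.9079) = 0.126556. H = 0.316884 + 0.126556 = 0.4434

0.4434 bits


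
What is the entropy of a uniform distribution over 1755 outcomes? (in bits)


H = log2(n) = log2(1755) = 10.7773

10.7773 bits


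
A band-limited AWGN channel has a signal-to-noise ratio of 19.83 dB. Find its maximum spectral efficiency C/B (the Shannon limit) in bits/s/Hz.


SNR_linear = 10^(19.83/10) = 96.1612; C/B = log2(1 + SNR_linear) = log2(1 + 96.1612) = 6.6023

6.6023 bits/s/Hz


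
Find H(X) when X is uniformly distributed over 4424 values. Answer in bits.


H = log2(n) = log2(4424) = 12.1111

12.1111 bits


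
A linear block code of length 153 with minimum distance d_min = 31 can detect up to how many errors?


Detection capability = d_min - 1 = 31 - 1 = 30

30 errors


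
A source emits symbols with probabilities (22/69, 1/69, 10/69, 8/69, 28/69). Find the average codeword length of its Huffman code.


Huffman construction (repeatedly merge the two least-probable nodes; each merge adds 1 bit to every symbol beneath it): 1/69 + 8/69 = 3/23; 3/23 + 10/69 = 19/69; 19/69 + 22/69 = 41/69; 28/69 + 41/69 = 1. Resulting codeword lengths (in the order the probabilities were given): (2, 4, 3, 4, 1). L_avg = sum(p_i * l_i) = 22/69*2 + 1/69*4 + 10/69*3 + 8/69*4 + 28/69*1 = 2

2.0 bits


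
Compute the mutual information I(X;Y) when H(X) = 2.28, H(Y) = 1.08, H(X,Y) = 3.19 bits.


I(X;Y) = H(X) + H(Y) - H(X,Y) = 2.28 + 1.08 - 3.19 = 0.17

0.17 bits


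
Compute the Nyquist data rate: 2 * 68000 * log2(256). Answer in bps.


Rate = 2 * B * log2(M) = 2 * 68000 * 8.0 = 1088000.0

1088000.0 bps


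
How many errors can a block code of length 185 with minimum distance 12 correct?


Correction capability = floor((d-1)/2) = floor((12-1)/2) = 5

5 errors


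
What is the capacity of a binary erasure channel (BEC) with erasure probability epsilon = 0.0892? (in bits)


C = 1 - epsilon = 1 - 0.0892 = 0.9108

0.9108 bits


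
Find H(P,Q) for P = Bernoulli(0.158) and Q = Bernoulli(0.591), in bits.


H(P,Q) = -p*log2(q) - (1-p)*log2(1-q). -0.158*log2(0.591) = 0.119886; -0.842*log2(0.409) = 1.086035. H(P,Q) = 0.119886 + 1.086035 = 1.2059

1.2059 bits


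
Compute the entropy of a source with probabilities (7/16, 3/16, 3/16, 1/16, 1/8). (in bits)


H = -sum(p_i * log2(p_i)). Terms: -(7/16)*log2(7/16) = 0.521782; -(3/16)*log2(3/16) = 0.452820; -(3/16)*log2(3/16) = 0.452820; -(1/16)*log2(1/16) = 0.250000; -(1/8)*log2(1/8) = 0.375000. H = 0.521782 + 0.452820 + 0.452820 + 0.250000 + 0.375000 = 2.0524

2.0524 bits


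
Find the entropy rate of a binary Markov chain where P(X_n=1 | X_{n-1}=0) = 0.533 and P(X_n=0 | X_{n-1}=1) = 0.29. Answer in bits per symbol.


Stationary distribution: pi_0 = p10/(p01+p10) = 0.3524, pi_1 = 0.6476. Entropy rate H' = pi_0*H(p01) + pi_1*H(p10) = 0.3524*0.9969 + 0.6476*0.8687 = 0.9139

0.9139 bits/symbol


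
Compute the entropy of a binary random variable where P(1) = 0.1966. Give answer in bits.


H = -p*log2(p) - (1-p)*log2(1-p). -0.1966*log2(0.1966) = 0.461354; -0.8034*log2(0.8034) = 0.253721. H = 0.461354 + 0.253721 = 0.7151

0.7151 bits


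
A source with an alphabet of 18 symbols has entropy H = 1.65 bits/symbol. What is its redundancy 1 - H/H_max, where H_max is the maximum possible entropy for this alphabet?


H_max = log2(K) = log2(18) = 4.1699 bits/symbol. Redundancy = 1 - H/H_max = 1 - 1.65/4.1699 = 1 - 0.3957 = 0.6043

0.6043


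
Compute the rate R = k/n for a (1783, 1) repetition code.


Rate = k/n = 1/1783

1/1783


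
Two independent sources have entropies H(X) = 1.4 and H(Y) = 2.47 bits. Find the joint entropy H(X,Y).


For independent variables, H(X,Y) = H(X) + H(Y) = 1.4 + 2.47 = 3.87

3.87 bits


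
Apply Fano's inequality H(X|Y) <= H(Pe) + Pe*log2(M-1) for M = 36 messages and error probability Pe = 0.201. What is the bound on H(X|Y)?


H(Pe) = -Pe*log2(Pe) - (1-Pe)*log2(1-Pe) = -0.201*log2(0.201) - 0.799*log2(0.799) = 0.465261 + 0.258662 = 0.7239. Pe*log2(M-1) = 0.201*log2(35) = 1.030986. Bound = H(Pe) + Pe*log2(M-1) = 0.465261 + 0.258662 + 1.030986 = 1.7549

1.7549 bits


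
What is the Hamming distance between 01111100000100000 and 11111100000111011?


Count differing positions: ^ . . . . . . . . . . . ^ ^ . ^ ^ = 5 differences

5


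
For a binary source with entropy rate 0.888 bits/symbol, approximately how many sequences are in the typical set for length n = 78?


log2|A_typical| = nH = 78 * 0.888 = 69.264, so |A_typical| ~ 2^69.264 = 7.088e+20

7.088e+20


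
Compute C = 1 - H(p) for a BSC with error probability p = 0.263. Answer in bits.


H(p) = -p*log2(p) - (1-p)*log2(1-p) = -0.263*log2(0.263) - 0.737*log2(0.737) = 0.506766 + 0.324474 = 0.8312. C = 1 - H(p) = 1 - 0.8312 = 0.1688

0.1688 bits


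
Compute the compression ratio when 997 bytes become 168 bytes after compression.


Ratio = original / compressed = 997 / 168 = 5.9345

5.9345


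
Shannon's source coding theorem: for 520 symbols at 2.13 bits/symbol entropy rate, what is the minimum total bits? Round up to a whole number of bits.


Minimum bits >= n * H = 520 * 2.13 = 1107.6, rounded up to a whole number of bits = 1108

1108 bits


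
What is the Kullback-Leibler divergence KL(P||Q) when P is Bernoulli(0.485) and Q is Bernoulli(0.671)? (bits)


KL = p*log2(p/q) + (1-p)*log2((1-p)/(1-q)) = 0.485*log2(0.485/0.671) + 0.515*log2(0.515/0.329) = 0.1058

0.1058 bits


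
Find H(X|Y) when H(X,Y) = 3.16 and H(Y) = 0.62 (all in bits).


H(X|Y) = H(X,Y) - H(Y) = 3.16 - 0.62 = 2.54

2.54 bits


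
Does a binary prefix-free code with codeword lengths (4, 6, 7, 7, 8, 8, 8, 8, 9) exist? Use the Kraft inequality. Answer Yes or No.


Kraft sum = sum(2^(-l_i)) = 0.1113, need <= 1. Result: satisfied (a binary prefix-free code with these lengths exists)

Yes


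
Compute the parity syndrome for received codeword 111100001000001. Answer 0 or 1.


Syndrome = XOR of all bits = 1 XOR 1 XOR 1 XOR 1 XOR 0 XOR 0 XOR 0 XOR 0 XOR 1 XOR 0 XOR 0 XOR 0 XOR 0 XOR 0 XOR 1 = 0

0


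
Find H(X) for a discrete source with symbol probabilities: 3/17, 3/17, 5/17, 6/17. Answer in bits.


H = -sum(p_i * log2(p_i)). Terms: -(3/17)*log2(3/17) = 0.441618; -(3/17)*log2(3/17) = 0.441618; -(5/17)*log2(5/17) = 0.519275; -(6/17)*log2(6/17) = 0.530294. H = 0.441618 + 0.441618 + 0.519275 + 0.530294 = 1.9328

1.9328 bits


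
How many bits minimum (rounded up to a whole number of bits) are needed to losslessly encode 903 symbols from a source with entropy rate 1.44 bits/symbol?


Minimum bits >= n * H = 903 * 1.44 = 1300.32, rounded up to a whole number of bits = 1301

1301 bits


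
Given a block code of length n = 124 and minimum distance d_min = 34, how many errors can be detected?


Detection capability = d_min - 1 = 34 - 1 = 33

33 errors


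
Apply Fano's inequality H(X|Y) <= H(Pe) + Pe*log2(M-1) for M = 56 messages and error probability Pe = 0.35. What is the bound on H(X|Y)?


H(Pe) = -Pe*log2(Pe) - (1-Pe)*log2(1-Pe) = -0.35*log2(0.35) - 0.65*log2(0.65) = 0.530101 + 0.403967 = 0.9341. Pe*log2(M-1) = 0.35*log2(55) = 2.023476. Bound = H(Pe) + Pe*log2(M-1) = 0.530101 + 0.403967 + 2.023476 = 2.9575

2.9575 bits


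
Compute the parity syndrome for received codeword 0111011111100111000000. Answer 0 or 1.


Syndrome = XOR of all bits = 0 XOR 1 XOR 1 XOR 1 XOR 0 XOR 1 XOR 1 XOR 1 XOR 1 XOR 1 XOR 1 XOR 0 XOR 0 XOR 1 XOR 1 XOR 1 XOR 0 XOR 0 XOR 0 XOR 0 XOR 0 XOR 0 = 0

0


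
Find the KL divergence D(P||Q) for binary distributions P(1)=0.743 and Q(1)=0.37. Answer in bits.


KL = p*log2(p/q) + (1-p)*log2((1-p)/(1-q)) = 0.743*log2(0.743/0.37) + 0.257*log2(0.257/0.63) = 0.4149

0.4149 bits


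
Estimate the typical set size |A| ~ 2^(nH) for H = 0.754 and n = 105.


log2|A_typical| = nH = 105 * 0.754 = 79.17, so |A_typical| ~ 2^79.17 = 6.801e+23

6.801e+23


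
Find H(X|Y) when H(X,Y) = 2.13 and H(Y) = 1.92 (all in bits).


H(X|Y) = H(X,Y) - H(Y) = 2.13 - 1.92 = 0.21

0.21 bits


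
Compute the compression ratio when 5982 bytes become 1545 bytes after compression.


Ratio = original / compressed = 5982 / 1545 = 3.8718

3.8718


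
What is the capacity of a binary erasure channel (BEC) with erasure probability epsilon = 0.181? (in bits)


C = 1 - epsilon = 1 - 0.181 = 0.819

0.819 bits


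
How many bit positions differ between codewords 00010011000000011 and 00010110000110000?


Count differing positions: . . . . . ^ . ^ . . . ^ ^ . . ^ ^ = 6 differences

6


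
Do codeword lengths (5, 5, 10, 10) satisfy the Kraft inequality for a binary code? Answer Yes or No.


Kraft sum = sum(2^(-l_i)) = 0.0645, need <= 1. Result: satisfied (a binary prefix-free code with these lengths exists)

Yes


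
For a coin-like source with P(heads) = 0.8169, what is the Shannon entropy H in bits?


H = -p*log2(p) - (1-p)*log2(1-p). -0.8169*log2(0.8169) = 0.238346; -0.1831*log2(0.1831) = 0.448466. H = 0.238346 + 0.448466 = 0.6868

0.6868 bits


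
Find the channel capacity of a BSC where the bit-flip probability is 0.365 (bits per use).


H(p) = -p*log2(p) - (1-p)*log2(1-p) = -0.365*log2(0.365) - 0.635*log2(0.635) = 0.530722 + 0.416034 = 0.9468. C = 1 - H(p) = 1 - 0.9468 = 0.0532

0.0532 bits


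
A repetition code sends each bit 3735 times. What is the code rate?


Rate = k/n = 1/3735

1/3735


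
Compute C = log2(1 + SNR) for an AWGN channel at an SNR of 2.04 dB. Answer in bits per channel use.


SNR_linear = 10^(2.04/10) = 1.5996; C = log2(1 + SNR_linear) = log2(1 + 1.5996) = 1.3783

1.3783 bits/channel use


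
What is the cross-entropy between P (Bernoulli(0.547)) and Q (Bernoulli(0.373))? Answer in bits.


H(P,Q) = -p*log2(q) - (1-p)*log2(1-q). -0.547*log2(0.373) = 0.778246; -0.453*log2(0.627) = 0.305079. H(P,Q) = 0.778246 + 0.305079 = 1.0833

1.0833 bits


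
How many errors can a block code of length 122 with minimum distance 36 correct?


Correction capability = floor((d-1)/2) = floor((36-1)/2) = 17

17 errors


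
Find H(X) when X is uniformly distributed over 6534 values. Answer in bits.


H = log2(n) = log2(6534) = 12.6738

12.6738 bits


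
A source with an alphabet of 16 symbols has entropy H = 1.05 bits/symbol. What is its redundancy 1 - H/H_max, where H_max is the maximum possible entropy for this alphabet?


H_max = log2(K) = log2(16) = 4.0 bits/symbol. Redundancy = 1 - H/H_max = 1 - 1.05/4.0 = 1 - 0.2625 = 0.7375

0.7375


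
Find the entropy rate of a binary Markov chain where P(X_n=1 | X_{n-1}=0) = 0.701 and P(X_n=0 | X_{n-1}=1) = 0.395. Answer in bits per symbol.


Stationary distribution: pi_0 = p10/(p01+p10) = 0.3604, pi_1 = 0.6396. Entropy rate H' = pi_0*H(p01) + pi_1*H(p10) = 0.3604*0.8801 + 0.6396*0.968 = 0.9363

0.9363 bits/symbol


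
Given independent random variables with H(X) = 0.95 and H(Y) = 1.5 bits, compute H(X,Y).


For independent variables, H(X,Y) = H(X) + H(Y) = 0.95 + 1.5 = 2.45

2.45 bits


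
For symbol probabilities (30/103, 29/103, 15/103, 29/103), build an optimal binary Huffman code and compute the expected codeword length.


Huffman construction (repeatedly merge the two least-probable nodes; each merge adds 1 bit to every symbol beneath it): 15/103 + 29/103 = 44/103; 29/103 + 30/103 = 59/103; 44/103 + 59/103 = 1. Resulting codeword lengths (in the order the probabilities were given): (2, 2, 2, 2). L_avg = sum(p_i * l_i) = 30/103*2 + 29/103*2 + 15/103*2 + 29/103*2 = 2

2.0 bits


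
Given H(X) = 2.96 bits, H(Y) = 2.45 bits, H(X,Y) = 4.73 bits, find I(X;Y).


I(X;Y) = H(X) + H(Y) - H(X,Y) = 2.96 + 2.45 - 4.73 = 0.68

0.68 bits


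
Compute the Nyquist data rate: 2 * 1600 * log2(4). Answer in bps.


Rate = 2 * B * log2(M) = 2 * 1600 * 2.0 = 6400.0

6400.0 bps


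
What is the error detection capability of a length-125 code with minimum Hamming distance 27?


Detection capability = d_min - 1 = 27 - 1 = 26

26 errors


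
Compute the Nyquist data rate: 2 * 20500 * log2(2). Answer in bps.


Rate = 2 * B * log2(M) = 2 * 20500 * 1.0 = 41000.0

41000.0 bps


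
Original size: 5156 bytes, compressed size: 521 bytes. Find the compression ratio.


Ratio = original / compressed = 5156 / 521 = 9.8964

9.8964


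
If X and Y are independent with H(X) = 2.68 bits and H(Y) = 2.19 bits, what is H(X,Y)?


For independent variables, H(X,Y) = H(X) + H(Y) = 2.68 + 2.19 = 4.87

4.87 bits


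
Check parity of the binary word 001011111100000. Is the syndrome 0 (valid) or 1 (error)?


Syndrome = XOR of all bits = 0 XOR 0 XOR 1 XOR 0 XOR 1 XOR 1 XOR 1 XOR 1 XOR 1 XOR 1 XOR 0 XOR 0 XOR 0 XOR 0 XOR 0 = 1

1


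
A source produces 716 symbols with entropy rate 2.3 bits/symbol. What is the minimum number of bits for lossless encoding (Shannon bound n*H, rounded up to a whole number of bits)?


Minimum bits >= n * H = 716 * 2.3 = 1646.8, rounded up to a whole number of bits = 1647

1647 bits


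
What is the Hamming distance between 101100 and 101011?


Count differing positions: . . . ^ ^ ^ = 3 differences

3


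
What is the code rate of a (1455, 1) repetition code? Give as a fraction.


Rate = k/n = 1/1455

1/1455


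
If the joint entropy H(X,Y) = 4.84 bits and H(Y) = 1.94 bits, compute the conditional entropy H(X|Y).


H(X|Y) = H(X,Y) - H(Y) = 4.84 - 1.94 = 2.9

2.9 bits


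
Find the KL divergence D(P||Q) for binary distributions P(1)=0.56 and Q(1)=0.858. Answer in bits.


KL = p*log2(p/q) + (1-p)*log2((1-p)/(1-q)) = 0.56*log2(0.56/0.858) + 0.44*log2(0.44/0.142) = 0.3732

0.3732 bits


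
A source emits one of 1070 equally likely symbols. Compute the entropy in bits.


H = log2(n) = log2(1070) = 10.0634

10.0634 bits


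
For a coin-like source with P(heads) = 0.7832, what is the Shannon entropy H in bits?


H = -p*log2(p) - (1-p)*log2(1-p). -0.7832*log2(0.7832) = 0.276115; -0.2168*log2(0.2168) = 0.478166. H = 0.276115 + 0.478166 = 0.7543

0.7543 bits


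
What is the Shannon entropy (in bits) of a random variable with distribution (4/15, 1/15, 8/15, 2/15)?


H = -sum(p_i * log2(p_i)). Terms: -(4/15)*log2(4/15) = 0.508504; -(1/15)*log2(1/15) = 0.260459; -(8/15)*log2(8/15) = 0.483675; -(2/15)*log2(2/15) = 0.387585. H = 0.508504 + 0.260459 + 0.483675 + 0.387585 = 1.6402

1.6402 bits


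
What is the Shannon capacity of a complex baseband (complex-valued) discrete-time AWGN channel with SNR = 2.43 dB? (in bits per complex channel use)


SNR_linear = 10^(2.43/10) = 1.7498; C = log2(1 + SNR_linear) = log2(1 + 1.7498) = 1.4594

1.4594 bits/channel use


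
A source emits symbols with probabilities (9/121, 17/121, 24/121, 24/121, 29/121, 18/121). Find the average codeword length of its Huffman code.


Huffman construction (repeatedly merge the two least-probable nodes; each merge adds 1 bit to every symbol beneath it): 9/121 + 17/121 = 26/121; 18/121 + 24/121 = 42/121; 24/121 + 26/121 = 50/121; 29/121 + 42/121 = 71/121; 50/121 + 71/121 = 1. Resulting codeword lengths (in the order the probabilities were given): (3, 3, 3, 2, 2, 3). L_avg = sum(p_i * l_i) = 9/121*3 + 17/121*3 + 24/121*3 + 24/121*2 + 29/121*2 + 18/121*3 = 310/121 = 2.562

2.562 bits


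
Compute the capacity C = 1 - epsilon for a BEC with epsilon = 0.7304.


C = 1 - epsilon = 1 - 0.7304 = 0.2696

0.2696 bits


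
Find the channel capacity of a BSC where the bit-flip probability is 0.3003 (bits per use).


H(p) = -p*log2(p) - (1-p)*log2(1-p) = -0.3003*log2(0.3003) - 0.6997*log2(0.6997) = 0.521178 + 0.360480 = 0.8817. C = 1 - H(p) = 1 - 0.8817 = 0.1183

0.1183 bits


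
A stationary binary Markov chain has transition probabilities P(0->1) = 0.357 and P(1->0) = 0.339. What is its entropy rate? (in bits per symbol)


Stationary distribution: pi_0 = p10/(p01+p10) = 0.4871, pi_1 = 0.5129. Entropy rate H' = pi_0*H(p01) + pi_1*H(p10) = 0.4871*0.9402 + 0.5129*0.9239 = 0.9318

0.9318 bits/symbol


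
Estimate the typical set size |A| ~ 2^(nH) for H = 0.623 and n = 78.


log2|A_typical| = nH = 78 * 0.623 = 48.594, so |A_typical| ~ 2^48.594 = 4.249e+14

4.249e+14


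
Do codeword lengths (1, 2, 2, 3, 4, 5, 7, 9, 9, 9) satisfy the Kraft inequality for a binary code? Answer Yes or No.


Kraft sum = sum(2^(-l_i)) = 1.2324, need <= 1. Result: violated (a binary prefix-free code with these lengths cannot exist)

No


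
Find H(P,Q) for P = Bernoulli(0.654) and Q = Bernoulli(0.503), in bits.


H(P,Q) = -p*log2(q) - (1-p)*log2(1-q). -0.654*log2(0.503) = 0.648356; -0.346*log2(0.497) = 0.349004. H(P,Q) = 0.648356 + 0.349004 = 0.9974

0.9974 bits


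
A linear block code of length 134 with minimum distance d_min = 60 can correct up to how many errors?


Correction capability = floor((d-1)/2) = floor((60-1)/2) = 29

29 errors


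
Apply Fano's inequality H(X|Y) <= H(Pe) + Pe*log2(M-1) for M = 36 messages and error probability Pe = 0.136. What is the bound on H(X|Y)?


H(Pe) = -Pe*log2(Pe) - (1-Pe)*log2(1-Pe) = -0.136*log2(0.136) - 0.864*log2(0.864) = 0.391452 + 0.182215 = 0.5737. Pe*log2(M-1) = 0.136*log2(35) = 0.697582. Bound = H(Pe) + Pe*log2(M-1) = 0.391452 + 0.182215 + 0.697582 = 1.2712

1.2712 bits


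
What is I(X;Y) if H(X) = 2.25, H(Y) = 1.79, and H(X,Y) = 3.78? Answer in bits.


I(X;Y) = H(X) + H(Y) - H(X,Y) = 2.25 + 1.79 - 3.78 = 0.26

0.26 bits


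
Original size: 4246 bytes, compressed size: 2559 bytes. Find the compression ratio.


Ratio = original / compressed = 4246 / 2559 = 1.6592

1.6592


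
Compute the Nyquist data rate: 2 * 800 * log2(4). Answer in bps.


Rate = 2 * B * log2(M) = 2 * 800 * 2.0 = 3200.0

3200.0 bps


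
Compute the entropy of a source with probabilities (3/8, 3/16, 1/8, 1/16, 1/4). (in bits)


H = -sum(p_i * log2(p_i)). Terms: -(3/8)*log2(3/8) = 0.530639; -(3/16)*log2(3/16) = 0.452820; -(1/8)*log2(1/8) = 0.375000; -(1/16)*log2(1/16) = 0.250000; -(1/4)*log2(1/4) = 0.500000. H = 0.530639 + 0.452820 + 0.375000 + 0.250000 + 0.500000 = 2.1085

2.1085 bits


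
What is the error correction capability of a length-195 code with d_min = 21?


Correction capability = floor((d-1)/2) = floor((21-1)/2) = 10

10 errors


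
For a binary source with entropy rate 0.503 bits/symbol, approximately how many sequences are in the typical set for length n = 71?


log2|A_typical| = nH = 71 * 0.503 = 35.713, so |A_typical| ~ 2^35.713 = 5.632e+10

5.632e+10


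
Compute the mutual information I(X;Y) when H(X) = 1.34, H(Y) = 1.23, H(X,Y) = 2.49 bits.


I(X;Y) = H(X) + H(Y) - H(X,Y) = 1.34 + 1.23 - 2.49 = 0.08

0.08 bits


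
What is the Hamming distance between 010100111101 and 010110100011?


Count differing positions: . . . . ^ . . ^ ^ ^ ^ . = 5 differences

5


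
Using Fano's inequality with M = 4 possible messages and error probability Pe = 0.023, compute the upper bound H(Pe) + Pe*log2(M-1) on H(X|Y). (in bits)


H(Pe) = -Pe*log2(Pe) - (1-Pe)*log2(1-Pe) = -0.023*log2(0.023) - 0.977*log2(0.977) = 0.125171 + 0.032797 = 0.158. Pe*log2(M-1) = 0.023*log2(3) = 0.036454. Bound = H(Pe) + Pe*log2(M-1) = 0.125171 + 0.032797 + 0.036454 = 0.1944

0.1944 bits


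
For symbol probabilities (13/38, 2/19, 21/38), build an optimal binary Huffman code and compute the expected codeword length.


Huffman construction (repeatedly merge the two least-probable nodes; each merge adds 1 bit to every symbol beneath it): 2/19 + 13/38 = 17/38; 17/38 + 21/38 = 1. Resulting codeword lengths (in the order the probabilities were given): (2, 2, 1). L_avg = sum(p_i * l_i) = 13/38*2 + 2/19*2 + 21/38*1 = 55/38 = 1.4474

1.4474 bits


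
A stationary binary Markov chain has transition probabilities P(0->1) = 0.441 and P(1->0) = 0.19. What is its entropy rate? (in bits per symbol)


Stationary distribution: pi_0 = p10/(p01+p10) = 0.3011, pi_1 = 0.6989. Entropy rate H' = pi_0*H(p01) + pi_1*H(p10) = 0.3011*0.9899 + 0.6989*0.7015 = 0.7883

0.7883 bits/symbol


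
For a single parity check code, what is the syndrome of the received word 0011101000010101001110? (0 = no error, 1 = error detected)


Syndrome = XOR of all bits = 0 XOR 0 XOR 1 XOR 1 XOR 1 XOR 0 XOR 1 XOR 0 XOR 0 XOR 0 XOR 0 XOR 1 XOR 0 XOR 1 XOR 0 XOR 1 XOR 0 XOR 0 XOR 1 XOR 1 XOR 1 XOR 0 = 0

0
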